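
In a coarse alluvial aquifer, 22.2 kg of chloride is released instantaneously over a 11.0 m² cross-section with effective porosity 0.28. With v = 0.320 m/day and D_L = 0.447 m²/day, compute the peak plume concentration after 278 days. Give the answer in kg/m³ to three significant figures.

0.182 kg/m³

The peak of an instantaneous 1D plume sits at x = vt; there the Gaussian factor is 1 and C_max = M/(n_e·A·√(4πDt)), where n_e·A is the pore area the mass is dissolved in.
√(4πDt) = √(4π × 0.447 × 278) = 39.52 m, so C_max = 22.2/(0.28 × 11.0 × 39.52) = 0.182 kg/m³.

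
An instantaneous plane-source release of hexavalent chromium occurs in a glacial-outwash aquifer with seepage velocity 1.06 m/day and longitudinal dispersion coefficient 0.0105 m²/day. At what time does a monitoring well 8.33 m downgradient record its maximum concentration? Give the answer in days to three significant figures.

7.85 days

For the 1D instantaneous-source solution, setting ∂C/∂t = 0 at fixed x gives v²t² + 2Dt − x² = 0, so t = (√(D² + v²x²) − D)/v².
√(D² + v²x²) = √(0.0105² + 1.06² × 8.33²) = 8.830; v² = 1.1236.
t = (8.830 − 0.0105)/1.1236 = 7.85 days (vs. the pure-advection estimate x/v = 7.86 d).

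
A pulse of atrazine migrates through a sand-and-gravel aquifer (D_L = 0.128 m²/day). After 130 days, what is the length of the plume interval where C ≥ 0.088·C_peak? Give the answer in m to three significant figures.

The plume is Gaussian with σ = √(2Dt) = √(2 × 0.128 × 130) = 5.769 m.
C/C_peak = exp(−Δx²/(2σ²)) = 0.088 ⇒ Δx = σ·√(−2 ln 0.088) = 5.769 × 2.205 = 12.72 m.
Width = 2Δx = 25.4 m.

25.4 m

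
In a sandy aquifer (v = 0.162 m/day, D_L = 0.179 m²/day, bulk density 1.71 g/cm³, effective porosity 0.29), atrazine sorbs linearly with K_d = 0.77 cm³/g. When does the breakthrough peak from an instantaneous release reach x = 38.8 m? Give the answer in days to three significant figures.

1290 days

Retardation factor R = 1 + ρ_b·K_d/n = 1 + 1.71 × 0.77/0.29 = 5.540.
Sorption retards both mechanisms: v_R = v/R = 0.02924 m/day, D_R = D/R = 0.03231 m²/day.
Peak time from v_R²t² + 2D_R t − x² = 0: t = (√(D_R² + v_R²x²) − D_R)/v_R².
√(D_R² + v_R²x²) = √(0.03231² + 0.02924² × 38.8²) = 1.135; v_R² = 0.0008550.
t = (1.135 − 0.03231)/0.0008550 = 1290 days.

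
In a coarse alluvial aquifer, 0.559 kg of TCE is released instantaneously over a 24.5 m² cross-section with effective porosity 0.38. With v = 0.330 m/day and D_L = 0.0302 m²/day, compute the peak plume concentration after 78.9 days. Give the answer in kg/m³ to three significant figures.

The peak of an instantaneous 1D plume sits at x = vt; there the Gaussian factor is 1 and C_max = M/(n_e·A·√(4πDt)), where n_e·A is the pore area the mass is dissolved in.
√(4πDt) = √(4π × 0.0302 × 78.9) = 5.472 m, so C_max = 0.559/(0.38 × 24.5 × 5.472) = 0.0110 kg/m³.

0.0110 kg/m³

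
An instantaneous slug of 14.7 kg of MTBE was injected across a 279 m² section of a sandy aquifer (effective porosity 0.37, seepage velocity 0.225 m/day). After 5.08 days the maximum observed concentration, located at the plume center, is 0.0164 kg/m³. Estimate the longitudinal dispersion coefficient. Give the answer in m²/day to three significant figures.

At the plume center C_max = M/(n_e·A·√(4πDt)), so D = M²/(4πt·(n_e·A·C_max)²).
n_e·A·C_max = 0.37 × 279 × 0.0164 = 1.693 kg/m.
D = 14.7²/(4π × 5.08 × 1.693²) = 1.18 m²/day.

1.18 m²/day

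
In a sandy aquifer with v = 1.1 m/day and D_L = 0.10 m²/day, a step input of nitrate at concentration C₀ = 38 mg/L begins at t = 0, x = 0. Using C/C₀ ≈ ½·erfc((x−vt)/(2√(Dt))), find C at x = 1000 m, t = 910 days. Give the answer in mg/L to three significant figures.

20.1 mg/L

For a continuous step input, C/C₀ ≈ ½·erfc((x−vt)/(2√(Dt))).
vt = 1.1 × 910 = 1001 m and 2√(Dt) = 2√(0.10 × 910) = 19.08 m.
Argument (x−vt)/(2√(Dt)) = (1000 − 1001)/19.08 = -0.05241; ½·erfc(-0.05241) = 0.5295.
C = 38 × 0.5295 = 20.1 mg/L.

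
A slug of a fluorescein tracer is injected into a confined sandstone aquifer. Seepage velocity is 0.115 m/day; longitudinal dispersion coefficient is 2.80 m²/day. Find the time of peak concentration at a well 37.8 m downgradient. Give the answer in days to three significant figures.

179 days

For the 1D instantaneous-source solution, setting ∂C/∂t = 0 at fixed x gives v²t² + 2Dt − x² = 0, so t = (√(D² + v²x²) − D)/v².
√(D² + v²x²) = √(2.80² + 0.115² × 37.8²) = 5.171; v² = 0.013225.
t = (5.171 − 2.80)/0.013225 = 179 days (vs. the pure-advection estimate x/v = 329 d).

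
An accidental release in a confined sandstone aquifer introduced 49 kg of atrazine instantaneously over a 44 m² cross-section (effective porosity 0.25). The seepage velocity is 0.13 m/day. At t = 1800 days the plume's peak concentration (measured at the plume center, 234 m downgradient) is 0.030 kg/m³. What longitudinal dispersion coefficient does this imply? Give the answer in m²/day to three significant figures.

At the plume center C_max = M/(n_e·A·√(4πDt)), so D = M²/(4πt·(n_e·A·C_max)²).
n_e·A·C_max = 0.25 × 44 × 0.030 = 0.3300 kg/m.
D = 49²/(4π × 1800 × 0.3300²) = 0.975 m²/day.

0.975 m²/day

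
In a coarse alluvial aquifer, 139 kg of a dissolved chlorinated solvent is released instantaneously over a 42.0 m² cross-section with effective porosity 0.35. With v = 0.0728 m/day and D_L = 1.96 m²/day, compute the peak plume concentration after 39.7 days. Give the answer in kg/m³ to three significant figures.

0.302 kg/m³

The peak of an instantaneous 1D plume sits at x = vt; there the Gaussian factor is 1 and C_max = M/(n_e·A·√(4πDt)), where n_e·A is the pore area the mass is dissolved in.
√(4πDt) = √(4π × 1.96 × 39.7) = 31.27 m, so C_max = 139/(0.35 × 42.0 × 31.27) = 0.302 kg/m³.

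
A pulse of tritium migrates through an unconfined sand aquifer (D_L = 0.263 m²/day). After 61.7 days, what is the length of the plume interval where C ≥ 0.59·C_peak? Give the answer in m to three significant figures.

The plume is Gaussian with σ = √(2Dt) = √(2 × 0.263 × 61.7) = 5.697 m.
C/C_peak = exp(−Δx²/(2σ²)) = 0.59 ⇒ Δx = σ·√(−2 ln 0.59) = 5.697 × 1.027 = 5.851 m.
Width = 2Δx = 11.7 m.

11.7 m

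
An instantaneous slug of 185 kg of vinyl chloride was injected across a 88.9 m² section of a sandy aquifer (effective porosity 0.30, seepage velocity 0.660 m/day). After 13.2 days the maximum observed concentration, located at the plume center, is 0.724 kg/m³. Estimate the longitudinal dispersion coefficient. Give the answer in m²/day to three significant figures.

At the plume center C_max = M/(n_e·A·√(4πDt)), so D = M²/(4πt·(n_e·A·C_max)²).
n_e·A·C_max = 0.30 × 88.9 × 0.724 = 19.31 kg/m.
D = 185²/(4π × 13.2 × 19.31²) = 0.553 m²/day.

0.553 m²/day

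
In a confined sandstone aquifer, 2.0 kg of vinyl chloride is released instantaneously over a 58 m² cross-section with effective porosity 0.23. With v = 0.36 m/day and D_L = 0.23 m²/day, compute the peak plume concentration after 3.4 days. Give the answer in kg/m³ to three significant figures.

0.0478 kg/m³

The peak of an instantaneous 1D plume sits at x = vt; there the Gaussian factor is 1 and C_max = M/(n_e·A·√(4πDt)), where n_e·A is the pore area the mass is dissolved in.
√(4πDt) = √(4π × 0.23 × 3.4) = 3.135 m, so C_max = 2.0/(0.23 × 58 × 3.135) = 0.0478 kg/m³.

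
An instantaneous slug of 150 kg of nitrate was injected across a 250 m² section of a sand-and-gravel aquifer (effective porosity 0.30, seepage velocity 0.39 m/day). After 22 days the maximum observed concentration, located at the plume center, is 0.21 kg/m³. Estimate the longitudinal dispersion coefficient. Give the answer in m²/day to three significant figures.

At the plume center C_max = M/(n_e·A·√(4πDt)), so D = M²/(4πt·(n_e·A·C_max)²).
n_e·A·C_max = 0.30 × 250 × 0.21 = 15.75 kg/m.
D = 150²/(4π × 22 × 15.75²) = 0.328 m²/day.

0.328 m²/day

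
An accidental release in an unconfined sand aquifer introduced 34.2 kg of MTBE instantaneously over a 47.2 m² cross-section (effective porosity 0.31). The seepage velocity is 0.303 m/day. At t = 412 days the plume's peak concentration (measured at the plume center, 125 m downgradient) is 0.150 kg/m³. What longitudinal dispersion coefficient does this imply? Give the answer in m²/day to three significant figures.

0.0469 m²/day

At the plume center C_max = M/(n_e·A·√(4πDt)), so D = M²/(4πt·(n_e·A·C_max)²).
n_e·A·C_max = 0.31 × 47.2 × 0.150 = 2.195 kg/m.
D = 34.2²/(4π × 412 × 2.195²) = 0.0469 m²/day.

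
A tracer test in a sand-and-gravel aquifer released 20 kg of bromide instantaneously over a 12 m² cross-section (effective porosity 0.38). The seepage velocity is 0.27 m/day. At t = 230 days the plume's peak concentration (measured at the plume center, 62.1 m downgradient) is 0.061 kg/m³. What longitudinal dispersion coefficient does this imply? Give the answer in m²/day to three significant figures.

1.79 m²/day

At the plume center C_max = M/(n_e·A·√(4πDt)), so D = M²/(4πt·(n_e·A·C_max)²).
n_e·A·C_max = 0.38 × 12 × 0.061 = 0.2782 kg/m.
D = 20²/(4π × 230 × 0.2782²) = 1.79 m²/day.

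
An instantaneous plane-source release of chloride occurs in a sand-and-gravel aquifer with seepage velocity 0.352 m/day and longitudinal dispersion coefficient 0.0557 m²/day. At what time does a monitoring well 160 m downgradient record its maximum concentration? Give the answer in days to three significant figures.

454 days

For the 1D instantaneous-source solution, setting ∂C/∂t = 0 at fixed x gives v²t² + 2Dt − x² = 0, so t = (√(D² + v²x²) − D)/v².
√(D² + v²x²) = √(0.0557² + 0.352² × 160²) = 56.32; v² = 0.123904.
t = (56.32 − 0.0557)/0.123904 = 454 days (vs. the pure-advection estimate x/v = 455 d).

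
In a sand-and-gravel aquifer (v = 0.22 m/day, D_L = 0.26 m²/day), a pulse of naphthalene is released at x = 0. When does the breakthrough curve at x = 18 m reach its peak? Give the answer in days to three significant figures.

76.6 days

For the 1D instantaneous-source solution, setting ∂C/∂t = 0 at fixed x gives v²t² + 2Dt − x² = 0, so t = (√(D² + v²x²) − D)/v².
√(D² + v²x²) = √(0.26² + 0.22² × 18²) = 3.969; v² = 0.0484.
t = (3.969 − 0.26)/0.0484 = 76.6 days (vs. the pure-advection estimate x/v = 81.8 d).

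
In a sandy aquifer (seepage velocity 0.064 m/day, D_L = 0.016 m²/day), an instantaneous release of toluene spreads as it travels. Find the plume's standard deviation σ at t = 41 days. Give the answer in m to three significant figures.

Dispersive spreading gives a Gaussian with σ² = 2Dt; advection only shifts the center.
σ = √(2 × 0.016 × 41) = 1.15 m.

1.15 m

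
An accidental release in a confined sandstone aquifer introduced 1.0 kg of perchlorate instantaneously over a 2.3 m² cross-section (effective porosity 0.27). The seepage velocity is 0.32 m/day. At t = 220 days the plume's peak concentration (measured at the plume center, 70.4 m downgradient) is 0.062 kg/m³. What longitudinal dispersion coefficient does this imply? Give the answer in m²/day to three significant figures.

At the plume center C_max = M/(n_e·A·√(4πDt)), so D = M²/(4πt·(n_e·A·C_max)²).
n_e·A·C_max = 0.27 × 2.3 × 0.062 = 0.03850 kg/m.
D = 1.0²/(4π × 220 × 0.03850²) = 0.244 m²/day.

0.244 m²/day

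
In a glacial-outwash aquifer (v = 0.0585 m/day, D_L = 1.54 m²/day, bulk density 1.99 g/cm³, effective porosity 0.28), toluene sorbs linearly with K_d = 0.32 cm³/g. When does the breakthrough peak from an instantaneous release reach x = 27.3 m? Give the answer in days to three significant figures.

Retardation factor R = 1 + ρ_b·K_d/n = 1 + 1.99 × 0.32/0.28 = 3.274.
Sorption retards both mechanisms: v_R = v/R = 0.01787 m/day, D_R = D/R = 0.4704 m²/day.
Peak time from v_R²t² + 2D_R t − x² = 0: t = (√(D_R² + v_R²x²) − D_R)/v_R².
√(D_R² + v_R²x²) = √(0.4704² + 0.01787² × 27.3²) = 0.6777; v_R² = 0.0003193.
t = (0.6777 − 0.4704)/0.0003193 = 649 days.

649 days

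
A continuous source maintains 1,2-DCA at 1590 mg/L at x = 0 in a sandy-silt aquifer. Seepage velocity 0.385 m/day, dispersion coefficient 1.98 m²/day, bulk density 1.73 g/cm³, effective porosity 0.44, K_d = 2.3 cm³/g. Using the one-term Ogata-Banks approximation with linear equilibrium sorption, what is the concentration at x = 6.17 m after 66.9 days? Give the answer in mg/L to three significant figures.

384 mg/L

Retardation factor R = 1 + ρ_b·K_d/n = 1 + 1.73 × 2.3/0.44 = 10.04.
Sorption retards both mechanisms: v_R = v/R = 0.03835 m/day, D_R = D/R = 0.1972 m²/day.
v_R·t = 0.03835 × 66.9 = 2.565615 m; 2√(D_R t) = 7.264 m; argument = (6.17 − 2.565615)/7.264 = 0.4962.
C = C₀ × ½·erfc(0.4962) = 1590 × 0.2414 = 384 mg/L.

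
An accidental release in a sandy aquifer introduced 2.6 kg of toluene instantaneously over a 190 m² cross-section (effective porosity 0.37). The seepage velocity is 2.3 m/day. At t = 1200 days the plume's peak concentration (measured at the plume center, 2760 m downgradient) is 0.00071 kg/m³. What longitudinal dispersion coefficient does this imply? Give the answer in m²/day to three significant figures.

At the plume center C_max = M/(n_e·A·√(4πDt)), so D = M²/(4πt·(n_e·A·C_max)²).
n_e·A·C_max = 0.37 × 190 × 0.00071 = 0.04991 kg/m.
D = 2.6²/(4π × 1200 × 0.04991²) = 0.180 m²/day.

0.180 m²/day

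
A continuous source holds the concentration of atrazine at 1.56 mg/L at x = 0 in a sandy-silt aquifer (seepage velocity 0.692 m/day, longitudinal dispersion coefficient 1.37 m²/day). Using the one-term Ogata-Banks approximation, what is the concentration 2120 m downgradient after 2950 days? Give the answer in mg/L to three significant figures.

For a continuous step input, C/C₀ ≈ ½·erfc((x−vt)/(2√(Dt))).
vt = 0.692 × 2950 = 2041.4 m and 2√(Dt) = 2√(1.37 × 2950) = 127.1 m.
Argument (x−vt)/(2√(Dt)) = (2120 − 2041.4)/127.1 = 0.6184; ½·erfc(0.6184) = 0.1909.
C = 1.56 × 0.1909 = 0.298 mg/L.

0.298 mg/L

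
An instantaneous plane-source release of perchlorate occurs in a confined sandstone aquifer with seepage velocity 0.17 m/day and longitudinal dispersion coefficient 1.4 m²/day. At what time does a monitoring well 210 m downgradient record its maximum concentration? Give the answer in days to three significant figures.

For the 1D instantaneous-source solution, setting ∂C/∂t = 0 at fixed x gives v²t² + 2Dt − x² = 0, so t = (√(D² + v²x²) − D)/v².
√(D² + v²x²) = √(1.4² + 0.17² × 210²) = 35.73; v² = 0.0289.
t = (35.73 − 1.4)/0.0289 = 1190 days (vs. the pure-advection estimate x/v = 1240 d).

1190 days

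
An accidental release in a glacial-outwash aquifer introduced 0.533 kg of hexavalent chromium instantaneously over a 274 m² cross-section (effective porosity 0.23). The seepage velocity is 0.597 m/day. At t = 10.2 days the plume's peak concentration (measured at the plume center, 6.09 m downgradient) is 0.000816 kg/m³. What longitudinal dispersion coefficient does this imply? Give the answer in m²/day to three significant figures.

0.838 m²/day

At the plume center C_max = M/(n_e·A·√(4πDt)), so D = M²/(4πt·(n_e·A·C_max)²).
n_e·A·C_max = 0.23 × 274 × 0.000816 = 0.05142 kg/m.
D = 0.533²/(4π × 10.2 × 0.05142²) = 0.838 m²/day.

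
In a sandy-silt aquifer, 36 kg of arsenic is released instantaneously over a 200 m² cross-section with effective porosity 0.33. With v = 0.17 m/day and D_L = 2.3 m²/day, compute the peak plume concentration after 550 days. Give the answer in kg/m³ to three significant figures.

The peak of an instantaneous 1D plume sits at x = vt; there the Gaussian factor is 1 and C_max = M/(n_e·A·√(4πDt)), where n_e·A is the pore area the mass is dissolved in.
√(4πDt) = √(4π × 2.3 × 550) = 126.1 m, so C_max = 36/(0.33 × 200 × 126.1) = 0.00433 kg/m³.

0.00433 kg/m³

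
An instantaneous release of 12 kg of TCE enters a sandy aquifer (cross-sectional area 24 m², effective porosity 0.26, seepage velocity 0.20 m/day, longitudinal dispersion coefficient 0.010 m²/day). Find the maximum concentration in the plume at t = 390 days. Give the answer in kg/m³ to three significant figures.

The peak of an instantaneous 1D plume sits at x = vt; there the Gaussian factor is 1 and C_max = M/(n_e·A·√(4πDt)), where n_e·A is the pore area the mass is dissolved in.
√(4πDt) = √(4π × 0.010 × 390) = 7.001 m, so C_max = 12/(0.26 × 24 × 7.001) = 0.275 kg/m³.

0.275 kg/m³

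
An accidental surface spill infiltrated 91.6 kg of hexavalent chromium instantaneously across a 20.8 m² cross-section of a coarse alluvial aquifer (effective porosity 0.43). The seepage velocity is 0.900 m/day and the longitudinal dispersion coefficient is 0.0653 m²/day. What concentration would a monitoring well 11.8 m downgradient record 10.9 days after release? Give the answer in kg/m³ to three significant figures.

For an instantaneous plane source, C(x,t) = M/(n_e·A·√(4πDt)) · exp(−(x−vt)²/(4Dt)), with n_e·A the pore (flow) area.
Plume center vt = 0.900 × 10.9 = 9.81 m, so the well at 11.8 m is 1.99 m downgradient of the peak.
√(4πDt) = 2.991 m, giving peak height M/(n_e·A·√(4πDt)) = 91.6/(0.43 × 20.8 × 2.991) = 3.424 kg/m³.
(x−vt)²/(4Dt) = (1.99)²/(4 × 0.0653 × 10.9) = 1.391; exp(−1.391) = 0.2488.
C = 3.424 × 0.2488 = 0.852 kg/m³.

0.852 kg/m³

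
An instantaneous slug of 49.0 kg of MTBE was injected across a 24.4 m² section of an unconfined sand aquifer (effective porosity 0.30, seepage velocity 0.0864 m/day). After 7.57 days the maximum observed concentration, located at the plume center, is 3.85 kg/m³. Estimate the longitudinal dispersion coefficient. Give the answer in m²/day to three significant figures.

0.0318 m²/day

At the plume center C_max = M/(n_e·A·√(4πDt)), so D = M²/(4πt·(n_e·A·C_max)²).
n_e·A·C_max = 0.30 × 24.4 × 3.85 = 28.18 kg/m.
D = 49.0²/(4π × 7.57 × 28.18²) = 0.0318 m²/day.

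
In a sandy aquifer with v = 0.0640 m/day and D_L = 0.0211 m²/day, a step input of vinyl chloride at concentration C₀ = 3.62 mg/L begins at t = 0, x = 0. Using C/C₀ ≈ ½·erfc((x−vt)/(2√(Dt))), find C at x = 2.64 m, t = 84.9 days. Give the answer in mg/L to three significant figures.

3.37 mg/L

For a continuous step input, C/C₀ ≈ ½·erfc((x−vt)/(2√(Dt))).
vt = 0.0640 × 84.9 = 5.4336 m and 2√(Dt) = 2√(0.0211 × 84.9) = 2.677 m.
Argument (x−vt)/(2√(Dt)) = (2.64 − 5.4336)/2.677 = -1.044; ½·erfc(-1.044) = 0.9301.
C = 3.62 × 0.9301 = 3.37 mg/L.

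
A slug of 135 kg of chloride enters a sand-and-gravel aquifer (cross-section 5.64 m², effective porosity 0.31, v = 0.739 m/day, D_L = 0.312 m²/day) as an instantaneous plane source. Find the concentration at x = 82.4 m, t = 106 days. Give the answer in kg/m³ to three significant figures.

For an instantaneous plane source, C(x,t) = M/(n_e·A·√(4πDt)) · exp(−(x−vt)²/(4Dt)), with n_e·A the pore (flow) area.
Plume center vt = 0.739 × 106 = 78.334 m, so the well at 82.4 m is 4.066 m downgradient of the peak.
√(4πDt) = 20.39 m, giving peak height M/(n_e·A·√(4πDt)) = 135/(0.31 × 5.64 × 20.39) = 3.787 kg/m³.
(x−vt)²/(4Dt) = (4.066)²/(4 × 0.312 × 106) = 0.1250; exp(−0.1250) = 0.8825.
C = 3.787 × 0.8825 = 3.34 kg/m³.

3.34 kg/m³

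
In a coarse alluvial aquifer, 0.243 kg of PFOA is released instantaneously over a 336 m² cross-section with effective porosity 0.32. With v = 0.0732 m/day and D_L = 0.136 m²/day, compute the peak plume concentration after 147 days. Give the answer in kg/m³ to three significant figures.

The peak of an instantaneous 1D plume sits at x = vt; there the Gaussian factor is 1 and C_max = M/(n_e·A·√(4πDt)), where n_e·A is the pore area the mass is dissolved in.
√(4πDt) = √(4π × 0.136 × 147) = 15.85 m, so C_max = 0.243/(0.32 × 336 × 15.85) = 0.000143 kg/m³.

0.000143 kg/m³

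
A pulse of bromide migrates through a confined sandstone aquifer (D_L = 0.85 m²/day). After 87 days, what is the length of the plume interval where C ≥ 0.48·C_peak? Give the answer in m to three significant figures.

The plume is Gaussian with σ = √(2Dt) = √(2 × 0.85 × 87) = 12.16 m.
C/C_peak = exp(−Δx²/(2σ²)) = 0.48 ⇒ Δx = σ·√(−2 ln 0.48) = 12.16 × 1.212 = 14.74 m.
Width = 2Δx = 29.5 m.

29.5 m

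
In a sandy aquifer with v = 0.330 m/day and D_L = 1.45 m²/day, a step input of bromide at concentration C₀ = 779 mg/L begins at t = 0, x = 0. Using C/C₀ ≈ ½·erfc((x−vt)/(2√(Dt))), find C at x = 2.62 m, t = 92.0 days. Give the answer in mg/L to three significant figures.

744 mg/L

For a continuous step input, C/C₀ ≈ ½·erfc((x−vt)/(2√(Dt))).
vt = 0.330 × 92.0 = 30.36 m and 2√(Dt) = 2√(1.45 × 92.0) = 23.10 m.
Argument (x−vt)/(2√(Dt)) = (2.62 − 30.36)/23.10 = -1.201; ½·erfc(-1.201) = 0.9553.
C = 779 × 0.9553 = 744 mg/L.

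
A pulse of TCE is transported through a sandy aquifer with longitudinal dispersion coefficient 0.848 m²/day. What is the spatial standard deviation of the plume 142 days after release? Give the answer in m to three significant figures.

15.5 m

Dispersive spreading gives a Gaussian with σ² = 2Dt; advection only shifts the center.
σ = √(2 × 0.848 × 142) = 15.5 m.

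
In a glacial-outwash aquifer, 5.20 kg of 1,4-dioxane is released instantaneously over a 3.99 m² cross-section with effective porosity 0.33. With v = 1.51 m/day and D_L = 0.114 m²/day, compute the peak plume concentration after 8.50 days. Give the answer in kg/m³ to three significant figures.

The peak of an instantaneous 1D plume sits at x = vt; there the Gaussian factor is 1 and C_max = M/(n_e·A·√(4πDt)), where n_e·A is the pore area the mass is dissolved in.
√(4πDt) = √(4π × 0.114 × 8.50) = 3.490 m, so C_max = 5.20/(0.33 × 3.99 × 3.490) = 1.13 kg/m³.

1.13 kg/m³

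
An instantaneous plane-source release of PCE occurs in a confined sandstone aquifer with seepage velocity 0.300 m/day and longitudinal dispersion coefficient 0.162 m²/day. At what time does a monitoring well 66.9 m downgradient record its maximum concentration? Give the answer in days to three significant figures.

221 days

For the 1D instantaneous-source solution, setting ∂C/∂t = 0 at fixed x gives v²t² + 2Dt − x² = 0, so t = (√(D² + v²x²) − D)/v².
√(D² + v²x²) = √(0.162² + 0.300² × 66.9²) = 20.07; v² = 0.09.
t = (20.07 − 0.162)/0.09 = 221 days (vs. the pure-advection estimate x/v = 223 d).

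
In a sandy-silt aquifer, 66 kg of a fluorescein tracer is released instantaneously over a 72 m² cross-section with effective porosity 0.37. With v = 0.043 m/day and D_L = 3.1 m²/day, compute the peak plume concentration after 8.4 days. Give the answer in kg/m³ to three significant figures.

0.137 kg/m³

The peak of an instantaneous 1D plume sits at x = vt; there the Gaussian factor is 1 and C_max = M/(n_e·A·√(4πDt)), where n_e·A is the pore area the mass is dissolved in.
√(4πDt) = √(4π × 3.1 × 8.4) = 18.09 m, so C_max = 66/(0.37 × 72 × 18.09) = 0.137 kg/m³.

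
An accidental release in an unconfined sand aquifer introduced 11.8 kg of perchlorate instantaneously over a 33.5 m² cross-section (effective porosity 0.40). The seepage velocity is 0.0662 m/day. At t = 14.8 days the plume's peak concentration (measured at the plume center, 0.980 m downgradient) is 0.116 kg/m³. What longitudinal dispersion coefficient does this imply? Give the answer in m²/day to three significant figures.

At the plume center C_max = M/(n_e·A·√(4πDt)), so D = M²/(4πt·(n_e·A·C_max)²).
n_e·A·C_max = 0.40 × 33.5 × 0.116 = 1.554 kg/m.
D = 11.8²/(4π × 14.8 × 1.554²) = 0.310 m²/day.

0.310 m²/day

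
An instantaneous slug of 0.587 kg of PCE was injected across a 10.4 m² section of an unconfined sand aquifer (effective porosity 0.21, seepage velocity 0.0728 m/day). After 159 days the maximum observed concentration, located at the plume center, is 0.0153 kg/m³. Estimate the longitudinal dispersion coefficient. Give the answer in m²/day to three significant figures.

At the plume center C_max = M/(n_e·A·√(4πDt)), so D = M²/(4πt·(n_e·A·C_max)²).
n_e·A·C_max = 0.21 × 10.4 × 0.0153 = 0.03342 kg/m.
D = 0.587²/(4π × 159 × 0.03342²) = 0.154 m²/day.

0.154 m²/day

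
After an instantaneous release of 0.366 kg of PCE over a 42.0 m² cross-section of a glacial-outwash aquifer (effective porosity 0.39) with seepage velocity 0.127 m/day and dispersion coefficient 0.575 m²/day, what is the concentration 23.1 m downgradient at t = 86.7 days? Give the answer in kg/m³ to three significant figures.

For an instantaneous plane source, C(x,t) = M/(n_e·A·√(4πDt)) · exp(−(x−vt)²/(4Dt)), with n_e·A the pore (flow) area.
Plume center vt = 0.127 × 86.7 = 11.0109 m, so the well at 23.1 m is 12.0891 m downgradient of the peak.
√(4πDt) = 25.03 m, giving peak height M/(n_e·A·√(4πDt)) = 0.366/(0.39 × 42.0 × 25.03) = 0.0008927 kg/m³.
(x−vt)²/(4Dt) = (12.0891)²/(4 × 0.575 × 86.7) = 0.7329; exp(−0.7329) = 0.4805.
C = 0.0008927 × 0.4805 = 0.000429 kg/m³.

0.000429 kg/m³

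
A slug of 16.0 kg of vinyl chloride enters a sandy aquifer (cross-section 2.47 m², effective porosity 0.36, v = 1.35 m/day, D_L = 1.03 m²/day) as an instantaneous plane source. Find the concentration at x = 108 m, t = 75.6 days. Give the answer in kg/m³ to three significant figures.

For an instantaneous plane source, C(x,t) = M/(n_e·A·√(4πDt)) · exp(−(x−vt)²/(4Dt)), with n_e·A the pore (flow) area.
Plume center vt = 1.35 × 75.6 = 102.06 m, so the well at 108 m is 5.94 m downgradient of the peak.
√(4πDt) = 31.28 m, giving peak height M/(n_e·A·√(4πDt)) = 16.0/(0.36 × 2.47 × 31.28) = 0.5752 kg/m³.
(x−vt)²/(4Dt) = (5.94)²/(4 × 1.03 × 75.6) = 0.1133; exp(−0.1133) = 0.8929.
C = 0.5752 × 0.8929 = 0.514 kg/m³.

0.514 kg/m³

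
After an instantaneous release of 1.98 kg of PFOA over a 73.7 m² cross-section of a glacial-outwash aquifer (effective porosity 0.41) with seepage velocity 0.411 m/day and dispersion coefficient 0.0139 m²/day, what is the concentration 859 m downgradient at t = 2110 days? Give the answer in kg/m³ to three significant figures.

0.00192 kg/m³

For an instantaneous plane source, C(x,t) = M/(n_e·A·√(4πDt)) · exp(−(x−vt)²/(4Dt)), with n_e·A the pore (flow) area.
Plume center vt = 0.411 × 2110 = 867.21 m, so the well at 859 m is 8.21 m upgradient of the peak.
√(4πDt) = 19.20 m, giving peak height M/(n_e·A·√(4πDt)) = 1.98/(0.41 × 73.7 × 19.20) = 0.003413 kg/m³.
(x−vt)²/(4Dt) = (-8.21)²/(4 × 0.0139 × 2110) = 0.5746; exp(−0.5746) = 0.5629.
C = 0.003413 × 0.5629 = 0.00192 kg/m³.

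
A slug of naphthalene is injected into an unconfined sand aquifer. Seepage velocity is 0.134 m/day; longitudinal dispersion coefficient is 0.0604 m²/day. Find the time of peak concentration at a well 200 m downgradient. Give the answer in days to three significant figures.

1490 days

For the 1D instantaneous-source solution, setting ∂C/∂t = 0 at fixed x gives v²t² + 2Dt − x² = 0, so t = (√(D² + v²x²) − D)/v².
√(D² + v²x²) = √(0.0604² + 0.134² × 200²) = 26.80; v² = 0.017956.
t = (26.80 − 0.0604)/0.017956 = 1490 days (vs. the pure-advection estimate x/v = 1490 d).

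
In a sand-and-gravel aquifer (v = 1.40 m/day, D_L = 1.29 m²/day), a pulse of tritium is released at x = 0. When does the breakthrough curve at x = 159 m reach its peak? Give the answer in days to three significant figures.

113 days

For the 1D instantaneous-source solution, setting ∂C/∂t = 0 at fixed x gives v²t² + 2Dt − x² = 0, so t = (√(D² + v²x²) − D)/v².
√(D² + v²x²) = √(1.29² + 1.40² × 159²) = 222.6; v² = 1.96.
t = (222.6 − 1.29)/1.96 = 113 days (vs. the pure-advection estimate x/v = 114 d).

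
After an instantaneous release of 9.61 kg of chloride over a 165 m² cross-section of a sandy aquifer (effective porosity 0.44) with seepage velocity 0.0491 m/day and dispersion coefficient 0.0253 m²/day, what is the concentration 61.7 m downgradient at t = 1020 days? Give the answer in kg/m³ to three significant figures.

0.00199 kg/m³

For an instantaneous plane source, C(x,t) = M/(n_e·A·√(4πDt)) · exp(−(x−vt)²/(4Dt)), with n_e·A the pore (flow) area.
Plume center vt = 0.0491 × 1020 = 50.082 m, so the well at 61.7 m is 11.618 m downgradient of the peak.
√(4πDt) = 18.01 m, giving peak height M/(n_e·A·√(4πDt)) = 9.61/(0.44 × 165 × 18.01) = 0.007350 kg/m³.
(x−vt)²/(4Dt) = (11.618)²/(4 × 0.0253 × 1020) = 1.308; exp(−1.308) = 0.2704.
C = 0.007350 × 0.2704 = 0.00199 kg/m³.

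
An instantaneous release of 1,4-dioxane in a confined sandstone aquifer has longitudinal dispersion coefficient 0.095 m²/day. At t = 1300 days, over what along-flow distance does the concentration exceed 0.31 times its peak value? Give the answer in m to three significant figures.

The plume is Gaussian with σ = √(2Dt) = √(2 × 0.095 × 1300) = 15.72 m.
C/C_peak = exp(−Δx²/(2σ²)) = 0.31 ⇒ Δx = σ·√(−2 ln 0.31) = 15.72 × 1.530 = 24.05 m.
Width = 2Δx = 48.1 m.

48.1 m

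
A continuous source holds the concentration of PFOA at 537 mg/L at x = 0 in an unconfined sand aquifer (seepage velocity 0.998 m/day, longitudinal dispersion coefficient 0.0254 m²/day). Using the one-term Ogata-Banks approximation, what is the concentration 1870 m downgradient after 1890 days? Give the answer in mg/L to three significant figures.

For a continuous step input, C/C₀ ≈ ½·erfc((x−vt)/(2√(Dt))).
vt = 0.998 × 1890 = 1886.22 m and 2√(Dt) = 2√(0.0254 × 1890) = 13.86 m.
Argument (x−vt)/(2√(Dt)) = (1870 − 1886.22)/13.86 = -1.170; ½·erfc(-1.170) = 0.9510.
C = 537 × 0.9510 = 511 mg/L.

511 mg/L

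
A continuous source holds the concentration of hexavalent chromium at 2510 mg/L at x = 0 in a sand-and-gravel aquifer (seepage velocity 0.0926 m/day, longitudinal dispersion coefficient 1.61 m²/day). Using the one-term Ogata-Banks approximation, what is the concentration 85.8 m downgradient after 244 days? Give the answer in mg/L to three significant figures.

For a continuous step input, C/C₀ ≈ ½·erfc((x−vt)/(2√(Dt))).
vt = 0.0926 × 244 = 22.5944 m and 2√(Dt) = 2√(1.61 × 244) = 39.64 m.
Argument (x−vt)/(2√(Dt)) = (85.8 − 22.5944)/39.64 = 1.594; ½·erfc(1.594) = 0.01209.
C = 2510 × 0.01209 = 30.3 mg/L.

30.3 mg/L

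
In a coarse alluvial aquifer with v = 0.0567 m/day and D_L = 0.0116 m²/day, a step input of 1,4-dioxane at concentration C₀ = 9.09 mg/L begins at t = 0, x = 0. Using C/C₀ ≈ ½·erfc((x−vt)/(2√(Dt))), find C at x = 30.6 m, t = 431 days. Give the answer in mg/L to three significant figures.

For a continuous step input, C/C₀ ≈ ½·erfc((x−vt)/(2√(Dt))).
vt = 0.0567 × 431 = 24.4377 m and 2√(Dt) = 2√(0.0116 × 431) = 4.472 m.
Argument (x−vt)/(2√(Dt)) = (30.6 − 24.4377)/4.472 = 1.378; ½·erfc(1.378) = 0.02566.
C = 9.09 × 0.02566 = 0.233 mg/L.

0.233 mg/L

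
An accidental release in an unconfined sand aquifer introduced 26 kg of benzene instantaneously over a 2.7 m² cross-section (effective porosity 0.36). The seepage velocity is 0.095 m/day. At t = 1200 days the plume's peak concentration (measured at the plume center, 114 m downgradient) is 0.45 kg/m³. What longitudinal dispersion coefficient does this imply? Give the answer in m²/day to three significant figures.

0.234 m²/day

At the plume center C_max = M/(n_e·A·√(4πDt)), so D = M²/(4πt·(n_e·A·C_max)²).
n_e·A·C_max = 0.36 × 2.7 × 0.45 = 0.4374 kg/m.
D = 26²/(4π × 1200 × 0.4374²) = 0.234 m²/day.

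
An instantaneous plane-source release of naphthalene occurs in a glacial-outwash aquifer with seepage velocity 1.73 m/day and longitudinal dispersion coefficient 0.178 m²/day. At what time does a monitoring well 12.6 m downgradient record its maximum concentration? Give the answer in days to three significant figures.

For the 1D instantaneous-source solution, setting ∂C/∂t = 0 at fixed x gives v²t² + 2Dt − x² = 0, so t = (√(D² + v²x²) − D)/v².
√(D² + v²x²) = √(0.178² + 1.73² × 12.6²) = 21.80; v² = 2.9929.
t = (21.80 − 0.178)/2.9929 = 7.22 days (vs. the pure-advection estimate x/v = 7.28 d).

7.22 days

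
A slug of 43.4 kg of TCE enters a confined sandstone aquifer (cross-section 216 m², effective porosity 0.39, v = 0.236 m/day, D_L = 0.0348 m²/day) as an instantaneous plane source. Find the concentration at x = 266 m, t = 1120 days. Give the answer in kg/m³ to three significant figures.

For an instantaneous plane source, C(x,t) = M/(n_e·A·√(4πDt)) · exp(−(x−vt)²/(4Dt)), with n_e·A the pore (flow) area.
Plume center vt = 0.236 × 1120 = 264.32 m, so the well at 266 m is 1.68 m downgradient of the peak.
√(4πDt) = 22.13 m, giving peak height M/(n_e·A·√(4πDt)) = 43.4/(0.39 × 216 × 22.13) = 0.02328 kg/m³.
(x−vt)²/(4Dt) = (1.68)²/(4 × 0.0348 × 1120) = 0.01810; exp(−0.01810) = 0.9821.
C = 0.02328 × 0.9821 = 0.0229 kg/m³.

0.0229 kg/m³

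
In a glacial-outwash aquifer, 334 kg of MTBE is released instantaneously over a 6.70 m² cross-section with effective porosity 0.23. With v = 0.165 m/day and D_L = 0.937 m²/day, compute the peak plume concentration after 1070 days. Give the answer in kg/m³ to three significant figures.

The peak of an instantaneous 1D plume sits at x = vt; there the Gaussian factor is 1 and C_max = M/(n_e·A·√(4πDt)), where n_e·A is the pore area the mass is dissolved in.
√(4πDt) = √(4π × 0.937 × 1070) = 112.2 m, so C_max = 334/(0.23 × 6.70 × 112.2) = 1.93 kg/m³.

1.93 kg/m³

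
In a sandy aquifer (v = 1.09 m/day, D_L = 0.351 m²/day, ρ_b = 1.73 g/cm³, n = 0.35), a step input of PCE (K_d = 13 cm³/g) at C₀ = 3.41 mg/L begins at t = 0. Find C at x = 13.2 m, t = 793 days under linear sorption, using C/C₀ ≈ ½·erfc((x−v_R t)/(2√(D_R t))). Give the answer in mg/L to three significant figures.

Retardation factor R = 1 + ρ_b·K_d/n = 1 + 1.73 × 13/0.35 = 65.26.
Sorption retards both mechanisms: v_R = v/R = 0.01670 m/day, D_R = D/R = 0.005378 m²/day.
v_R·t = 0.01670 × 793 = 13.2431 m; 2√(D_R t) = 4.130 m; argument = (13.2 − 13.2431)/4.130 = -0.01044.
C = C₀ × ½·erfc(-0.01044) = 3.41 × 0.5059 = 1.73 mg/L.

1.73 mg/L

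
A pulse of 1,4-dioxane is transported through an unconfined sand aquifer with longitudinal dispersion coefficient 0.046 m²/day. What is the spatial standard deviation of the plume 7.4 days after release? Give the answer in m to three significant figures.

0.825 m

Dispersive spreading gives a Gaussian with σ² = 2Dt; advection only shifts the center.
σ = √(2 × 0.046 × 7.4) = 0.825 m.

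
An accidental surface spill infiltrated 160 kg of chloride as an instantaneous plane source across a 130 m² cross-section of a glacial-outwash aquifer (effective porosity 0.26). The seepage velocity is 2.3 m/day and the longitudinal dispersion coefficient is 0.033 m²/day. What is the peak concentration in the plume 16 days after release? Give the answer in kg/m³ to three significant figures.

The peak of an instantaneous 1D plume sits at x = vt; there the Gaussian factor is 1 and C_max = M/(n_e·A·√(4πDt)), where n_e·A is the pore area the mass is dissolved in.
√(4πDt) = √(4π × 0.033 × 16) = 2.576 m, so C_max = 160/(0.26 × 130 × 2.576) = 1.84 kg/m³.

1.84 kg/m³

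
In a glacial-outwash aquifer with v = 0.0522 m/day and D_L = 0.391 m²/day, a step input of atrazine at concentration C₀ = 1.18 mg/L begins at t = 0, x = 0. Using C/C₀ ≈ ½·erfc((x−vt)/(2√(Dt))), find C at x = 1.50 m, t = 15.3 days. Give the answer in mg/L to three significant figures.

0.495 mg/L

For a continuous step input, C/C₀ ≈ ½·erfc((x−vt)/(2√(Dt))).
vt = 0.0522 × 15.3 = 0.79866 m and 2√(Dt) = 2√(0.391 × 15.3) = 4.892 m.
Argument (x−vt)/(2√(Dt)) = (1.50 − 0.79866)/4.892 = 0.1434; ½·erfc(0.1434) = 0.4196.
C = 1.18 × 0.4196 = 0.495 mg/L.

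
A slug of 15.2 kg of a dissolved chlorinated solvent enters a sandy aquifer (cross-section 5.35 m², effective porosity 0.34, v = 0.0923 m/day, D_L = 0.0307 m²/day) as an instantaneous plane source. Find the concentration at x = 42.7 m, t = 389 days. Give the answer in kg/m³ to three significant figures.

0.259 kg/m³

For an instantaneous plane source, C(x,t) = M/(n_e·A·√(4πDt)) · exp(−(x−vt)²/(4Dt)), with n_e·A the pore (flow) area.
Plume center vt = 0.0923 × 389 = 35.9047 m, so the well at 42.7 m is 6.7953 m downgradient of the peak.
√(4πDt) = 12.25 m, giving peak height M/(n_e·A·√(4πDt)) = 15.2/(0.34 × 5.35 × 12.25) = 0.6821 kg/m³.
(x−vt)²/(4Dt) = (6.7953)²/(4 × 0.0307 × 389) = 0.9667; exp(−0.9667) = 0.3803.
C = 0.6821 × 0.3803 = 0.259 kg/m³.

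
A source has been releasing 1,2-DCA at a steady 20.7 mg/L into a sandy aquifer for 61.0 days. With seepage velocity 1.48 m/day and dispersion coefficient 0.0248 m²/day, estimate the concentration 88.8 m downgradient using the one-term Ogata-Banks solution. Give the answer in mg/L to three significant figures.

For a continuous step input, C/C₀ ≈ ½·erfc((x−vt)/(2√(Dt))).
vt = 1.48 × 61.0 = 90.28 m and 2√(Dt) = 2√(0.0248 × 61.0) = 2.460 m.
Argument (x−vt)/(2√(Dt)) = (88.8 − 90.28)/2.460 = -0.6016; ½·erfc(-0.6016) = 0.8026.
C = 20.7 × 0.8026 = 16.6 mg/L.

16.6 mg/L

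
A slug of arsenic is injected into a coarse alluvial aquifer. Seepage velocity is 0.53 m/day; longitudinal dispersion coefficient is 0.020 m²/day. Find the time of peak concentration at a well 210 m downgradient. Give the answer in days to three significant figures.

396 days

For the 1D instantaneous-source solution, setting ∂C/∂t = 0 at fixed x gives v²t² + 2Dt − x² = 0, so t = (√(D² + v²x²) − D)/v².
√(D² + v²x²) = √(0.020² + 0.53² × 210²) = 111.3; v² = 0.2809.
t = (111.3 − 0.020)/0.2809 = 396 days (vs. the pure-advection estimate x/v = 396 d).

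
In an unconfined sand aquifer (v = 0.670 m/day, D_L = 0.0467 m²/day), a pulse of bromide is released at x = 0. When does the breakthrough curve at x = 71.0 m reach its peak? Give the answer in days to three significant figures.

106 days

For the 1D instantaneous-source solution, setting ∂C/∂t = 0 at fixed x gives v²t² + 2Dt − x² = 0, so t = (√(D² + v²x²) − D)/v².
√(D² + v²x²) = √(0.0467² + 0.670² × 71.0²) = 47.57; v² = 0.4489.
t = (47.57 − 0.0467)/0.4489 = 106 days (vs. the pure-advection estimate x/v = 106 d).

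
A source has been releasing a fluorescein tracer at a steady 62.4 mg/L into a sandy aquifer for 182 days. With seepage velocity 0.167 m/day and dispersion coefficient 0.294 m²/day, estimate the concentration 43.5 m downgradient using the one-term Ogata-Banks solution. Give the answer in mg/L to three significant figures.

6.40 mg/L

For a continuous step input, C/C₀ ≈ ½·erfc((x−vt)/(2√(Dt))).
vt = 0.167 × 182 = 30.394 m and 2√(Dt) = 2√(0.294 × 182) = 14.63 m.
Argument (x−vt)/(2√(Dt)) = (43.5 − 30.394)/14.63 = 0.8958; ½·erfc(0.8958) = 0.1026.
C = 62.4 × 0.1026 = 6.40 mg/L.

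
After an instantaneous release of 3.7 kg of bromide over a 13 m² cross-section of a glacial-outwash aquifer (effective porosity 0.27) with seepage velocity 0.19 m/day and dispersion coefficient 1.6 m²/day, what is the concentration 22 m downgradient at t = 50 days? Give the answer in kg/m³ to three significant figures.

For an instantaneous plane source, C(x,t) = M/(n_e·A·√(4πDt)) · exp(−(x−vt)²/(4Dt)), with n_e·A the pore (flow) area.
Plume center vt = 0.19 × 50 = 9.5 m, so the well at 22 m is 12.5 m downgradient of the peak.
√(4πDt) = 31.71 m, giving peak height M/(n_e·A·√(4πDt)) = 3.7/(0.27 × 13 × 31.71) = 0.03324 kg/m³.
(x−vt)²/(4Dt) = (12.5)²/(4 × 1.6 × 50) = 0.4883; exp(−0.4883) = 0.6137.
C = 0.03324 × 0.6137 = 0.0204 kg/m³.

0.0204 kg/m³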